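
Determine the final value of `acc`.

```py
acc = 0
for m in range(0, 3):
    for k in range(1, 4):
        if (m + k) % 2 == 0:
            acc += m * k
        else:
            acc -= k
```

-2

m=0,k=1: odd sum, acc = 0-1 = -1
m=0,k=2: even sum, acc = (-1)+0 = -1
m=0,k=3: odd sum, acc = (-1)-3 = -4
m=1,k=1: even sum, acc = (-4)+1 = -3
m=1,k=2: odd sum, acc = (-3)-2 = -5
m=1,k=3: even sum, acc = (-5)+3 = -2
m=2,k=1: odd sum, acc = (-2)-1 = -3
m=2,k=2: even sum, acc = (-3)+4 = 1
m=2,k=3: odd sum, acc = 1-3 = -2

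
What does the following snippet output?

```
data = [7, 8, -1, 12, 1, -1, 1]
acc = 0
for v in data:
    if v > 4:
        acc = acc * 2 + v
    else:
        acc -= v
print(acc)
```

57

v=7: >4, acc = 0*2+7 = 7
v=8: >4, acc = 7*2+8 = 22
v=-1: not >4, acc = 22-(-1) = 23
v=12: >4, acc = 23*2+12 = 58
v=1: not >4, acc = 58-1 = 57
v=-1: not >4, acc = 57-(-1) = 58
v=1: not >4, acc = 58-1 = 57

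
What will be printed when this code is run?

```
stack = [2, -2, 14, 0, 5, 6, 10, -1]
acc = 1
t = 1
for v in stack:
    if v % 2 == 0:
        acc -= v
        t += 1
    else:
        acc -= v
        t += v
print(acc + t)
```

v=2: even, acc = 1-2 = -1; t=2
v=-2: even, acc = (-1)-(-2) = 1; t=3
v=14: even, acc = 1-14 = -13; t=4
v=0: even, acc = (-13)-0 = -13; t=5
v=5: not even, acc = (-13)-5 = -18; t=10
v=6: even, acc = (-18)-6 = -24; t=11
v=10: even, acc = (-24)-10 = -34; t=12
v=-1: not even, acc = (-34)-(-1) = -33; t=11
acc+t = (-33)+11 = -22

-22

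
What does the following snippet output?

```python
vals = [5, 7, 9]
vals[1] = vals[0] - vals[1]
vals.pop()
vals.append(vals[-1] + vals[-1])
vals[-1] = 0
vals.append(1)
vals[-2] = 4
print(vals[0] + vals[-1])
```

6

vals[1] = vals[0]-vals[1] = 5-7 = -2 → [5, -2, 9]
pop() removes 9 → [5, -2]
append vals[-1]+vals[-1] = (-2)+(-2) = -4 → [5, -2, -4]
vals[-1] = 0 → [5, -2, 0]
append 1 → [5, -2, 0, 1]
vals[-2] = 4 → [5, -2, 4, 1]
vals[0]+vals[-1] = 5+1 = 6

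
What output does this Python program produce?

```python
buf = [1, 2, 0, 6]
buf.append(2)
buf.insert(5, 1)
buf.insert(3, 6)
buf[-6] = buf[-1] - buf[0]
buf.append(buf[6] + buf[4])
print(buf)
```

append 2 → [1, 2, 0, 6, 2]
insert 1 at 5 → [1, 2, 0, 6, 2, 1]
insert 6 at 3 → [1, 2, 0, 6, 6, 2, 1]
buf[-6] = buf[-1]-buf[0] = 1-1 = 0 → [1, 0, 0, 6, 6, 2, 1]
append buf[6]+buf[4] = 1+6 = 7 → [1, 0, 0, 6, 6, 2, 1, 7]

[1, 0, 0, 6, 6, 2, 1, 7]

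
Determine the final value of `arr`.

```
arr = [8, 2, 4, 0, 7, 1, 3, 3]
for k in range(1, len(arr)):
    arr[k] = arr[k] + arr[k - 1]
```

[8, 10, 14, 14, 21, 22, 25, 28]

k=1: arr[1] = 2+8 = 10 → [8, 10, 4, 0, 7, 1, 3, 3]
k=2: arr[2] = 4+10 = 14 → [8, 10, 14, 0, 7, 1, 3, 3]
k=3: arr[3] = 0+14 = 14 → [8, 10, 14, 14, 7, 1, 3, 3]
k=4: arr[4] = 7+14 = 21 → [8, 10, 14, 14, 21, 1, 3, 3]
k=5: arr[5] = 1+21 = 22 → [8, 10, 14, 14, 21, 22, 3, 3]
k=6: arr[6] = 3+22 = 25 → [8, 10, 14, 14, 21, 22, 25, 3]
k=7: arr[7] = 3+25 = 28 → [8, 10, 14, 14, 21, 22, 25, 28]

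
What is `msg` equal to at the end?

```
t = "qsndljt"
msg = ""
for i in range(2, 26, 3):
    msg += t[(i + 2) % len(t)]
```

i=2: add t[4]='l' → 'l'
i=5: add t[0]='q' → 'lq'
i=8: add t[3]='d' → 'lqd'
i=11: add t[6]='t' → 'lqdt'
i=14: add t[2]='n' → 'lqdtn'
i=17: add t[5]='j' → 'lqdtnj'
i=20: add t[1]='s' → 'lqdtnjs'
i=23: add t[4]='l' → 'lqdtnjsl'

'lqdtnjsl'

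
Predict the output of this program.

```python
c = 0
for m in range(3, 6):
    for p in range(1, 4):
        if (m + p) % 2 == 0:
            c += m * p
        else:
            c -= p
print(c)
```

32

m=3,p=1: even sum, c = 0+3 = 3
m=3,p=2: odd sum, c = 3-2 = 1
m=3,p=3: even sum, c = 1+9 = 10
m=4,p=1: odd sum, c = 10-1 = 9
m=4,p=2: even sum, c = 9+8 = 17
m=4,p=3: odd sum, c = 17-3 = 14
m=5,p=1: even sum, c = 14+5 = 19
m=5,p=2: odd sum, c = 19-2 = 17
m=5,p=3: even sum, c = 17+15 = 32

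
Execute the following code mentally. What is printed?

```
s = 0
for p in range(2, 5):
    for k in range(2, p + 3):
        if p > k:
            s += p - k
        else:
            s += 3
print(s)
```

p=2,k=2: not 2>2, s = 0+3 = 3
p=2,k=3: not 2>3, s = 3+3 = 6
p=2,k=4: not 2>4, s = 6+3 = 9
p=3,k=2: 3>2, s = 9+1 = 10
p=3,k=3: not 3>3, s = 10+3 = 13
p=3,k=4: not 3>4, s = 13+3 = 16
p=3,k=5: not 3>5, s = 16+3 = 19
p=4,k=2: 4>2, s = 19+2 = 21
p=4,k=3: 4>3, s = 21+1 = 22
p=4,k=4: not 4>4, s = 22+3 = 25
p=4,k=5: not 4>5, s = 25+3 = 28
p=4,k=6: not 4>6, s = 28+3 = 31

31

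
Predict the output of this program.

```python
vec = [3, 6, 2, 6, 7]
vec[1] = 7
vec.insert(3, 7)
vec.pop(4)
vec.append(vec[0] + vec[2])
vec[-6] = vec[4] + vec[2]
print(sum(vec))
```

vec[1] = 7 → [3, 7, 2, 6, 7]
insert 7 at 3 → [3, 7, 2, 7, 6, 7]
pop(4) removes 6 → [3, 7, 2, 7, 7]
append vec[0]+vec[2] = 3+2 = 5 → [3, 7, 2, 7, 7, 5]
vec[-6] = vec[4]+vec[2] = 7+2 = 9 → [9, 7, 2, 7, 7, 5]
sum = 37

37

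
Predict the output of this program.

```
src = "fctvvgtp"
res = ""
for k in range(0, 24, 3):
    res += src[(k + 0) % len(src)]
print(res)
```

fvtcvptg

k=0: add src[0]='f' → 'f'
k=3: add src[3]='v' → 'fv'
k=6: add src[6]='t' → 'fvt'
k=9: add src[1]='c' → 'fvtc'
k=12: add src[4]='v' → 'fvtcv'
k=15: add src[7]='p' → 'fvtcvp'
k=18: add src[2]='t' → 'fvtcvpt'
k=21: add src[5]='g' → 'fvtcvptg'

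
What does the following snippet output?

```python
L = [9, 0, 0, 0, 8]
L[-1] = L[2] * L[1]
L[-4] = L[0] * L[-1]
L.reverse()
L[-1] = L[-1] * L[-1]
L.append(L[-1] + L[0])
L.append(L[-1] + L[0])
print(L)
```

[0, 0, 0, 0, 81, 81, 81]

L[-1] = L[2]*L[1] = 0*0 = 0 → [9, 0, 0, 0, 0]
L[-4] = L[0]*L[-1] = 9*0 = 0 → [9, 0, 0, 0, 0]
reverse → [0, 0, 0, 0, 9]
L[-1] = L[-1]*L[-1] = 9*9 = 81 → [0, 0, 0, 0, 81]
append L[-1]+L[0] = 81+0 = 81 → [0, 0, 0, 0, 81, 81]
append L[-1]+L[0] = 81+0 = 81 → [0, 0, 0, 0, 81, 81, 81]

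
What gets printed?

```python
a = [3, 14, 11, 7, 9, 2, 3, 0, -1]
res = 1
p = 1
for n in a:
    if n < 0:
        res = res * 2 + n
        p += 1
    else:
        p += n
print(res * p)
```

51

n=3: not <0; p=4
n=14: not <0; p=18
n=11: not <0; p=29
n=7: not <0; p=36
n=9: not <0; p=45
n=2: not <0; p=47
n=3: not <0; p=50
n=0: not <0; p=50
n=-1: <0, res = 1*2+(-1) = 1; p=51
res*p = 1*51 = 51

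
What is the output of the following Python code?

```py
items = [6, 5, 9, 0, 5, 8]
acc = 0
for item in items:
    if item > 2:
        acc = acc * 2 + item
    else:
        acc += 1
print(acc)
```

item=6: >2, acc = 0*2+6 = 6
item=5: >2, acc = 6*2+5 = 17
item=9: >2, acc = 17*2+9 = 43
item=0: not >2, acc = 43+1 = 44
item=5: >2, acc = 44*2+5 = 93
item=8: >2, acc = 93*2+8 = 194

194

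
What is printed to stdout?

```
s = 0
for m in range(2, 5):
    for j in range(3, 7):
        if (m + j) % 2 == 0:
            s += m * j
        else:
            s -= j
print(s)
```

58

m=2,j=3: odd sum, s = 0-3 = -3
m=2,j=4: even sum, s = (-3)+8 = 5
m=2,j=5: odd sum, s = 5-5 = 0
m=2,j=6: even sum, s = 0+12 = 12
m=3,j=3: even sum, s = 12+9 = 21
m=3,j=4: odd sum, s = 21-4 = 17
m=3,j=5: even sum, s = 17+15 = 32
m=3,j=6: odd sum, s = 32-6 = 26
m=4,j=3: odd sum, s = 26-3 = 23
m=4,j=4: even sum, s = 23+16 = 39
m=4,j=5: odd sum, s = 39-5 = 34
m=4,j=6: even sum, s = 34+24 = 58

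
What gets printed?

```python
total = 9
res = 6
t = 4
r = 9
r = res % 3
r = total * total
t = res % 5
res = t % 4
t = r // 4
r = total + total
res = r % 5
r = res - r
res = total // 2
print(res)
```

4

r = 6%3 = 0
r = 9*9 = 81
t = 6%5 = 1
res = 1%4 = 1
t = 81//4 = 20
r = 9+9 = 18
res = 18%5 = 3
r = 3-18 = -15
res = 9//2 = 4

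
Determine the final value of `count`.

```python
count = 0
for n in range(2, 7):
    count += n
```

n=2: count = 0+2 = 2
n=3: count = 2+3 = 5
n=4: count = 5+4 = 9
n=5: count = 9+5 = 14
n=6: count = 14+6 = 20

20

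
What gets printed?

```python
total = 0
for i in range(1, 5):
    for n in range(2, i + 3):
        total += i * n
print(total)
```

145

i=1,n=2: total = 0+2 = 2
i=1,n=3: total = 2+3 = 5
i=2,n=2: total = 5+4 = 9
i=2,n=3: total = 9+6 = 15
i=2,n=4: total = 15+8 = 23
i=3,n=2: total = 23+6 = 29
i=3,n=3: total = 29+9 = 38
i=3,n=4: total = 38+12 = 50
i=3,n=5: total = 50+15 = 65
i=4,n=2: total = 65+8 = 73
i=4,n=3: total = 73+12 = 85
i=4,n=4: total = 85+16 = 101
i=4,n=5: total = 101+20 = 121
i=4,n=6: total = 121+24 = 145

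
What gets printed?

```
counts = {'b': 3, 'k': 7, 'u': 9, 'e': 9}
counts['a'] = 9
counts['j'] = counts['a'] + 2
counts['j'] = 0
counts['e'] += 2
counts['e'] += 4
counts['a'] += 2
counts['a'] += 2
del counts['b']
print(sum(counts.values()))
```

counts['a'] = 9 → {'b': 3, 'k': 7, 'u': 9, 'e': 9, 'a': 9}
counts['j'] = counts['a']+2 = 11 → {'b': 3, 'k': 7, 'u': 9, 'e': 9, 'a': 9, 'j': 11}
counts['j'] = 0 → {'b': 3, 'k': 7, 'u': 9, 'e': 9, 'a': 9, 'j': 0}
counts['e'] = 9+2 = 11 → {'b': 3, 'k': 7, 'u': 9, 'e': 11, 'a': 9, 'j': 0}
counts['e'] = 11+4 = 15 → {'b': 3, 'k': 7, 'u': 9, 'e': 15, 'a': 9, 'j': 0}
counts['a'] = 9+2 = 11 → {'b': 3, 'k': 7, 'u': 9, 'e': 15, 'a': 11, 'j': 0}
counts['a'] = 11+2 = 13 → {'b': 3, 'k': 7, 'u': 9, 'e': 15, 'a': 13, 'j': 0}
del 'b' → {'k': 7, 'u': 9, 'e': 15, 'a': 13, 'j': 0}
sum of values = 44

44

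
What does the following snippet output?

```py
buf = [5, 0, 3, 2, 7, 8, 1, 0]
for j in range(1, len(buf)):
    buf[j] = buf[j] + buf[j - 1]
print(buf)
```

j=1: buf[1] = 0+5 = 5 → [5, 5, 3, 2, 7, 8, 1, 0]
j=2: buf[2] = 3+5 = 8 → [5, 5, 8, 2, 7, 8, 1, 0]
j=3: buf[3] = 2+8 = 10 → [5, 5, 8, 10, 7, 8, 1, 0]
j=4: buf[4] = 7+10 = 17 → [5, 5, 8, 10, 17, 8, 1, 0]
j=5: buf[5] = 8+17 = 25 → [5, 5, 8, 10, 17, 25, 1, 0]
j=6: buf[6] = 1+25 = 26 → [5, 5, 8, 10, 17, 25, 26, 0]
j=7: buf[7] = 0+26 = 26 → [5, 5, 8, 10, 17, 25, 26, 26]

[5, 5, 8, 10, 17, 25, 26, 26]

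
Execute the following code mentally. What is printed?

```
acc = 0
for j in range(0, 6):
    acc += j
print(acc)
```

15

j=0: acc = 0+0 = 0
j=1: acc = 0+1 = 1
j=2: acc = 1+2 = 3
j=3: acc = 3+3 = 6
j=4: acc = 6+4 = 10
j=5: acc = 10+5 = 15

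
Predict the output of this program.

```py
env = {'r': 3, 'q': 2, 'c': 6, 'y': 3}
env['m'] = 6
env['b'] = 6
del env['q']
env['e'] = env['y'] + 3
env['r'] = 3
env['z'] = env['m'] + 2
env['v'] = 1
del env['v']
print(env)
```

env['m'] = 6 → {'r': 3, 'q': 2, 'c': 6, 'y': 3, 'm': 6}
env['b'] = 6 → {'r': 3, 'q': 2, 'c': 6, 'y': 3, 'm': 6, 'b': 6}
del 'q' → {'r': 3, 'c': 6, 'y': 3, 'm': 6, 'b': 6}
env['e'] = env['y']+3 = 6 → {'r': 3, 'c': 6, 'y': 3, 'm': 6, 'b': 6, 'e': 6}
env['r'] = 3 → {'r': 3, 'c': 6, 'y': 3, 'm': 6, 'b': 6, 'e': 6}
env['z'] = env['m']+2 = 8 → {'r': 3, 'c': 6, 'y': 3, 'm': 6, 'b': 6, 'e': 6, 'z': 8}
env['v'] = 1 → {'r': 3, 'c': 6, 'y': 3, 'm': 6, 'b': 6, 'e': 6, 'z': 8, 'v': 1}
del 'v' → {'r': 3, 'c': 6, 'y': 3, 'm': 6, 'b': 6, 'e': 6, 'z': 8}

{'r': 3, 'c': 6, 'y': 3, 'm': 6, 'b': 6, 'e': 6, 'z': 8}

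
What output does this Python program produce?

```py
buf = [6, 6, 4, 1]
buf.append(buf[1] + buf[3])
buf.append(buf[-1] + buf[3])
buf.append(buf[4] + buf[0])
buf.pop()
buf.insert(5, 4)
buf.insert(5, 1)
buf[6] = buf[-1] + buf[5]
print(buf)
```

append buf[1]+buf[3] = 6+1 = 7 → [6, 6, 4, 1, 7]
append buf[-1]+buf[3] = 7+1 = 8 → [6, 6, 4, 1, 7, 8]
append buf[4]+buf[0] = 7+6 = 13 → [6, 6, 4, 1, 7, 8, 13]
pop() removes 13 → [6, 6, 4, 1, 7, 8]
insert 4 at 5 → [6, 6, 4, 1, 7, 4, 8]
insert 1 at 5 → [6, 6, 4, 1, 7, 1, 4, 8]
buf[6] = buf[-1]+buf[5] = 8+1 = 9 → [6, 6, 4, 1, 7, 1, 9, 8]

[6, 6, 4, 1, 7, 1, 9, 8]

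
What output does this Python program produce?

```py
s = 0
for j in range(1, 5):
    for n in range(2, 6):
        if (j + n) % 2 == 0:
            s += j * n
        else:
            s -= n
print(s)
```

40

j=1,n=2: odd sum, s = 0-2 = -2
j=1,n=3: even sum, s = (-2)+3 = 1
j=1,n=4: odd sum, s = 1-4 = -3
j=1,n=5: even sum, s = (-3)+5 = 2
j=2,n=2: even sum, s = 2+4 = 6
j=2,n=3: odd sum, s = 6-3 = 3
j=2,n=4: even sum, s = 3+8 = 11
j=2,n=5: odd sum, s = 11-5 = 6
j=3,n=2: odd sum, s = 6-2 = 4
j=3,n=3: even sum, s = 4+9 = 13
j=3,n=4: odd sum, s = 13-4 = 9
j=3,n=5: even sum, s = 9+15 = 24
j=4,n=2: even sum, s = 24+8 = 32
j=4,n=3: odd sum, s = 32-3 = 29
j=4,n=4: even sum, s = 29+16 = 45
j=4,n=5: odd sum, s = 45-5 = 40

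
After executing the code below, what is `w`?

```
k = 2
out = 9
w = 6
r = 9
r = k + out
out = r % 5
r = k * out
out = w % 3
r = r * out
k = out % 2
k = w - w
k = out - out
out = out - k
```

6

r = 2+9 = 11
out = 11%5 = 1
r = 2*1 = 2
out = 6%3 = 0
r = 2*0 = 0
k = 0%2 = 0
k = 6-6 = 0
k = 0-0 = 0
out = 0-0 = 0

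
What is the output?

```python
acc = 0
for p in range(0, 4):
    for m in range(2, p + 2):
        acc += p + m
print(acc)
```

p=1,m=2: acc = 0+3 = 3
p=2,m=2: acc = 3+4 = 7
p=2,m=3: acc = 7+5 = 12
p=3,m=2: acc = 12+5 = 17
p=3,m=3: acc = 17+6 = 23
p=3,m=4: acc = 23+7 = 30

30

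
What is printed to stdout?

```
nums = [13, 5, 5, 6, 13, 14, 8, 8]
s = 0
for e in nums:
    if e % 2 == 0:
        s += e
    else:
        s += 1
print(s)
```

e=13: not even, s = 0+1 = 1
e=5: not even, s = 1+1 = 2
e=5: not even, s = 2+1 = 3
e=6: even, s = 3+6 = 9
e=13: not even, s = 9+1 = 10
e=14: even, s = 10+14 = 24
e=8: even, s = 24+8 = 32
e=8: even, s = 32+8 = 40

40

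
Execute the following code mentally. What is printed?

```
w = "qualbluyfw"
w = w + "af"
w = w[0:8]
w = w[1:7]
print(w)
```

ualblu

+ 'af' → 'qualbluyfwaf'
slice [0:8] → 'qualbluy'
slice [1:7] → 'ualblu'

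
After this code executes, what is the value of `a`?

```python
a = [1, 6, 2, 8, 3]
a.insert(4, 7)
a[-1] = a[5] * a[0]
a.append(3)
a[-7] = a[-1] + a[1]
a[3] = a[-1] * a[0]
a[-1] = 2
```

[9, 6, 2, 27, 7, 3, 2]

insert 7 at 4 → [1, 6, 2, 8, 7, 3]
a[-1] = a[5]*a[0] = 3*1 = 3 → [1, 6, 2, 8, 7, 3]
append 3 → [1, 6, 2, 8, 7, 3, 3]
a[-7] = a[-1]+a[1] = 3+6 = 9 → [9, 6, 2, 8, 7, 3, 3]
a[3] = a[-1]*a[0] = 3*9 = 27 → [9, 6, 2, 27, 7, 3, 3]
a[-1] = 2 → [9, 6, 2, 27, 7, 3, 2]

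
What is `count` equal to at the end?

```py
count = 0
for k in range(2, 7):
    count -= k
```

k=2: count = 0-2 = -2
k=3: count = (-2)-3 = -5
k=4: count = (-5)-4 = -9
k=5: count = (-9)-5 = -14
k=6: count = (-14)-6 = -20

-20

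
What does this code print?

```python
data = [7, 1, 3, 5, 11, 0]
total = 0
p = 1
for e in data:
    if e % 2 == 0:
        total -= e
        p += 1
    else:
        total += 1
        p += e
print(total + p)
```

34

e=7: not even, total = 0+1 = 1; p=8
e=1: not even, total = 1+1 = 2; p=9
e=3: not even, total = 2+1 = 3; p=12
e=5: not even, total = 3+1 = 4; p=17
e=11: not even, total = 4+1 = 5; p=28
e=0: even, total = 5-0 = 5; p=29
total+p = 5+29 = 34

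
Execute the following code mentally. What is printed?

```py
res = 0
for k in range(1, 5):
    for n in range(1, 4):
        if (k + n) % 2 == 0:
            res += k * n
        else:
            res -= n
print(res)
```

16

k=1,n=1: even sum, res = 0+1 = 1
k=1,n=2: odd sum, res = 1-2 = -1
k=1,n=3: even sum, res = (-1)+3 = 2
k=2,n=1: odd sum, res = 2-1 = 1
k=2,n=2: even sum, res = 1+4 = 5
k=2,n=3: odd sum, res = 5-3 = 2
k=3,n=1: even sum, res = 2+3 = 5
k=3,n=2: odd sum, res = 5-2 = 3
k=3,n=3: even sum, res = 3+9 = 12
k=4,n=1: odd sum, res = 12-1 = 11
k=4,n=2: even sum, res = 11+8 = 19
k=4,n=3: odd sum, res = 19-3 = 16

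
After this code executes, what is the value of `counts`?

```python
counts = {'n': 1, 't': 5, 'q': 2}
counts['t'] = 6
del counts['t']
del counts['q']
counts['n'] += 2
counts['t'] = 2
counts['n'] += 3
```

{'n': 6, 't': 2}

counts['t'] = 6 → {'n': 1, 't': 6, 'q': 2}
del 't' → {'n': 1, 'q': 2}
del 'q' → {'n': 1}
counts['n'] = 1+2 = 3 → {'n': 3}
counts['t'] = 2 → {'n': 3, 't': 2}
counts['n'] = 3+3 = 6 → {'n': 6, 't': 2}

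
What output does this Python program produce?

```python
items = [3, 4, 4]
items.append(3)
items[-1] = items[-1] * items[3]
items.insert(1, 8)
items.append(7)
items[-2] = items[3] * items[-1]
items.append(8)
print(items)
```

[3, 8, 4, 4, 28, 7, 8]

append 3 → [3, 4, 4, 3]
items[-1] = items[-1]*items[3] = 3*3 = 9 → [3, 4, 4, 9]
insert 8 at 1 → [3, 8, 4, 4, 9]
append 7 → [3, 8, 4, 4, 9, 7]
items[-2] = items[3]*items[-1] = 4*7 = 28 → [3, 8, 4, 4, 28, 7]
append 8 → [3, 8, 4, 4, 28, 7, 8]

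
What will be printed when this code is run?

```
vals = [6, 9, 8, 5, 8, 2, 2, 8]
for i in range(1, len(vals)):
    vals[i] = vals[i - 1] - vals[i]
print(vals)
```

i=1: vals[1] = 6-9 = -3 → [6, -3, 8, 5, 8, 2, 2, 8]
i=2: vals[2] = (-3)-8 = -11 → [6, -3, -11, 5, 8, 2, 2, 8]
i=3: vals[3] = (-11)-5 = -16 → [6, -3, -11, -16, 8, 2, 2, 8]
i=4: vals[4] = (-16)-8 = -24 → [6, -3, -11, -16, -24, 2, 2, 8]
i=5: vals[5] = (-24)-2 = -26 → [6, -3, -11, -16, -24, -26, 2, 8]
i=6: vals[6] = (-26)-2 = -28 → [6, -3, -11, -16, -24, -26, -28, 8]
i=7: vals[7] = (-28)-8 = -36 → [6, -3, -11, -16, -24, -26, -28, -36]

[6, -3, -11, -16, -24, -26, -28, -36]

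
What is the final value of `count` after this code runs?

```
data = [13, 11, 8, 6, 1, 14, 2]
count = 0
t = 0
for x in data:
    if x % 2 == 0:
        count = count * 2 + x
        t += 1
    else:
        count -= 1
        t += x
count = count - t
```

x=13: not even, count = 0-1 = -1; t=13
x=11: not even, count = (-1)-1 = -2; t=24
x=8: even, count = (-2)*2+8 = 4; t=25
x=6: even, count = 4*2+6 = 14; t=26
x=1: not even, count = 14-1 = 13; t=27
x=14: even, count = 13*2+14 = 40; t=28
x=2: even, count = 40*2+2 = 82; t=29
count-t = 82-29 = 53

53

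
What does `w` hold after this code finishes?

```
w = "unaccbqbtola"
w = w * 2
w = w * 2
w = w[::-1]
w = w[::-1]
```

'unaccbqbtolaunaccbqbtolaunaccbqbtolaunaccbqbtola'

repeat ×2 → 'unaccbqbtolaunaccbqbtola'
repeat ×2 → 'unaccbqbtolaunaccbqbtolaunaccbqbtolaunaccbqbtola'
reverse → 'alotbqbccanualotbqbccanualotbqbccanualotbqbccanu'
reverse → 'unaccbqbtolaunaccbqbtolaunaccbqbtolaunaccbqbtola'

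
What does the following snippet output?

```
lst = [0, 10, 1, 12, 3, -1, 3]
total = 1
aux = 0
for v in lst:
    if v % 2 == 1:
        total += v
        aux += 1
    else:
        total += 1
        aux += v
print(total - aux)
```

-16

v=0: not odd, total = 1+1 = 2; aux=0
v=10: not odd, total = 2+1 = 3; aux=10
v=1: odd, total = 3+1 = 4; aux=11
v=12: not odd, total = 4+1 = 5; aux=23
v=3: odd, total = 5+3 = 8; aux=24
v=-1: odd, total = 8+(-1) = 7; aux=25
v=3: odd, total = 7+3 = 10; aux=26
total-aux = 10-26 = -16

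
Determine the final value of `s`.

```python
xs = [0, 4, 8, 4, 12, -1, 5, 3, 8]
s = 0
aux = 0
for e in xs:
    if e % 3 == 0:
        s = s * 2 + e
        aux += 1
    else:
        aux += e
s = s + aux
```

e=0: %3==0, s = 0*2+0 = 0; aux=1
e=4: not %3==0; aux=5
e=8: not %3==0; aux=13
e=4: not %3==0; aux=17
e=12: %3==0, s = 0*2+12 = 12; aux=18
e=-1: not %3==0; aux=17
e=5: not %3==0; aux=22
e=3: %3==0, s = 12*2+3 = 27; aux=23
e=8: not %3==0; aux=31
s+aux = 27+31 = 58

58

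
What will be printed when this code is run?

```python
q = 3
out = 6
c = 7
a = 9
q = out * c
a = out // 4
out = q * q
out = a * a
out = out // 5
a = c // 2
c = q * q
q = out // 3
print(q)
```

q = 6*7 = 42
a = 6//4 = 1
out = 42*42 = 1764
out = 1*1 = 1
out = 1//5 = 0
a = 7//2 = 3
c = 42*42 = 1764
q = 0//3 = 0

0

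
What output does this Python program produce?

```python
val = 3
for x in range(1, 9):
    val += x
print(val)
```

x=1: val = 3+1 = 4
x=2: val = 4+2 = 6
x=3: val = 6+3 = 9
x=4: val = 9+4 = 13
x=5: val = 13+5 = 18
x=6: val = 18+6 = 24
x=7: val = 24+7 = 31
x=8: val = 31+8 = 39

39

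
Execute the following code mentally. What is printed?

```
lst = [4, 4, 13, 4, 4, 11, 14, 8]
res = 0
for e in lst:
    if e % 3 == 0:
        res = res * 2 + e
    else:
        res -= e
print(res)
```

e=4: not %3==0, res = 0-4 = -4
e=4: not %3==0, res = (-4)-4 = -8
e=13: not %3==0, res = (-8)-13 = -21
e=4: not %3==0, res = (-21)-4 = -25
e=4: not %3==0, res = (-25)-4 = -29
e=11: not %3==0, res = (-29)-11 = -40
e=14: not %3==0, res = (-40)-14 = -54
e=8: not %3==0, res = (-54)-8 = -62

-62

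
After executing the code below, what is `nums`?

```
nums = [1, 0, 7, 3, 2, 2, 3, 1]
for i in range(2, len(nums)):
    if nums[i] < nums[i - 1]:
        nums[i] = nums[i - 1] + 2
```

[1, 0, 7, 9, 11, 13, 15, 17]

i=2: 7>=0, unchanged → [1, 0, 7, 3, 2, 2, 3, 1]
i=3: 3<7, nums[3] = 7+2 = 9 → [1, 0, 7, 9, 2, 2, 3, 1]
i=4: 2<9, nums[4] = 9+2 = 11 → [1, 0, 7, 9, 11, 2, 3, 1]
i=5: 2<11, nums[5] = 11+2 = 13 → [1, 0, 7, 9, 11, 13, 3, 1]
i=6: 3<13, nums[6] = 13+2 = 15 → [1, 0, 7, 9, 11, 13, 15, 1]
i=7: 1<15, nums[7] = 15+2 = 17 → [1, 0, 7, 9, 11, 13, 15, 17]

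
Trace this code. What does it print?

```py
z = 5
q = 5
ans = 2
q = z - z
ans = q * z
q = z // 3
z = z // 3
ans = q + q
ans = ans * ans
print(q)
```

1

q = 5-5 = 0
ans = 0*5 = 0
q = 5//3 = 1
z = 5//3 = 1
ans = 1+1 = 2
ans = 2*2 = 4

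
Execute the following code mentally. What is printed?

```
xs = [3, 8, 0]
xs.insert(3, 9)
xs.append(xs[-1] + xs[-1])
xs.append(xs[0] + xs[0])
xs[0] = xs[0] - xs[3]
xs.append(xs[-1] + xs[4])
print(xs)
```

[-6, 8, 0, 9, 18, 6, 24]

insert 9 at 3 → [3, 8, 0, 9]
append xs[-1]+xs[-1] = 9+9 = 18 → [3, 8, 0, 9, 18]
append xs[0]+xs[0] = 3+3 = 6 → [3, 8, 0, 9, 18, 6]
xs[0] = xs[0]-xs[3] = 3-9 = -6 → [-6, 8, 0, 9, 18, 6]
append xs[-1]+xs[4] = 6+18 = 24 → [-6, 8, 0, 9, 18, 6, 24]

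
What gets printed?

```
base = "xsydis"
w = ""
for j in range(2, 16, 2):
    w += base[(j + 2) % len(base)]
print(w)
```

ixyixyi

j=2: add base[4]='i' → 'i'
j=4: add base[0]='x' → 'ix'
j=6: add base[2]='y' → 'ixy'
j=8: add base[4]='i' → 'ixyi'
j=10: add base[0]='x' → 'ixyix'
j=12: add base[2]='y' → 'ixyixy'
j=14: add base[4]='i' → 'ixyixyi'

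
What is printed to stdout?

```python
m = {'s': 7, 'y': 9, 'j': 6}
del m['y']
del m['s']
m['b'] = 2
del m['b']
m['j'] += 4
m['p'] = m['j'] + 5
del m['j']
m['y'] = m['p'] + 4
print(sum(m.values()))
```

del 'y' → {'s': 7, 'j': 6}
del 's' → {'j': 6}
m['b'] = 2 → {'j': 6, 'b': 2}
del 'b' → {'j': 6}
m['j'] = 6+4 = 10 → {'j': 10}
m['p'] = m['j']+5 = 15 → {'j': 10, 'p': 15}
del 'j' → {'p': 15}
m['y'] = m['p']+4 = 19 → {'p': 15, 'y': 19}
sum of values = 34

34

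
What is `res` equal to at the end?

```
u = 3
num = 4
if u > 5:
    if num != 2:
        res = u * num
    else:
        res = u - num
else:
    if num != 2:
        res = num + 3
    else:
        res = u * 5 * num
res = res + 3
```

u=3, num=4
u > 5 is False; num != 2 is True
→ res = num + 3 = 7
res = 7+3 = 10

10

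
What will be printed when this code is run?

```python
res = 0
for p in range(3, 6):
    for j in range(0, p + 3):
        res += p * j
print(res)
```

269

p=3,j=0: res = 0+0 = 0
p=3,j=1: res = 0+3 = 3
p=3,j=2: res = 3+6 = 9
p=3,j=3: res = 9+9 = 18
p=3,j=4: res = 18+12 = 30
p=3,j=5: res = 30+15 = 45
p=4,j=0: res = 45+0 = 45
p=4,j=1: res = 45+4 = 49
p=4,j=2: res = 49+8 = 57
p=4,j=3: res = 57+12 = 69
p=4,j=4: res = 69+16 = 85
p=4,j=5: res = 85+20 = 105
p=4,j=6: res = 105+24 = 129
p=5,j=0: res = 129+0 = 129
p=5,j=1: res = 129+5 = 134
p=5,j=2: res = 134+10 = 144
p=5,j=3: res = 144+15 = 159
p=5,j=4: res = 159+20 = 179
p=5,j=5: res = 179+25 = 204
p=5,j=6: res = 204+30 = 234
p=5,j=7: res = 234+35 = 269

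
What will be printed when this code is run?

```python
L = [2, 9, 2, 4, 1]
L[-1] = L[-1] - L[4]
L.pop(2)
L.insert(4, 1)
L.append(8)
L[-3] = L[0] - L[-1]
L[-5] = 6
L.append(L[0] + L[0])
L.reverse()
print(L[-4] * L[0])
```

L[-1] = L[-1]-L[4] = 1-1 = 0 → [2, 9, 2, 4, 0]
pop(2) removes 2 → [2, 9, 4, 0]
insert 1 at 4 → [2, 9, 4, 0, 1]
append 8 → [2, 9, 4, 0, 1, 8]
L[-3] = L[0]-L[-1] = 2-8 = -6 → [2, 9, 4, -6, 1, 8]
L[-5] = 6 → [2, 6, 4, -6, 1, 8]
append L[0]+L[0] = 2+2 = 4 → [2, 6, 4, -6, 1, 8, 4]
reverse → [4, 8, 1, -6, 4, 6, 2]
L[-4]*L[0] = (-6)*4 = -24

-24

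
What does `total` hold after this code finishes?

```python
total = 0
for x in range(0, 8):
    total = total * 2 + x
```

247

x=0: total = 0*2+0 = 0
x=1: total = 0*2+1 = 1
x=2: total = 1*2+2 = 4
x=3: total = 4*2+3 = 11
x=4: total = 11*2+4 = 26
x=5: total = 26*2+5 = 57
x=6: total = 57*2+6 = 120
x=7: total = 120*2+7 = 247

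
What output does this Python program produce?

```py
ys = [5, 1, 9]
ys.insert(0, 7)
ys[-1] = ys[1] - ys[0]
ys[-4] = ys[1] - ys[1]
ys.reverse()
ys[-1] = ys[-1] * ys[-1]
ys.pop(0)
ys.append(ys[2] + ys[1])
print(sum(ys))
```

11

insert 7 at 0 → [7, 5, 1, 9]
ys[-1] = ys[1]-ys[0] = 5-7 = -2 → [7, 5, 1, -2]
ys[-4] = ys[1]-ys[1] = 5-5 = 0 → [0, 5, 1, -2]
reverse → [-2, 1, 5, 0]
ys[-1] = ys[-1]*ys[-1] = 0*0 = 0 → [-2, 1, 5, 0]
pop(0) removes -2 → [1, 5, 0]
append ys[2]+ys[1] = 0+5 = 5 → [1, 5, 0, 5]
sum = 11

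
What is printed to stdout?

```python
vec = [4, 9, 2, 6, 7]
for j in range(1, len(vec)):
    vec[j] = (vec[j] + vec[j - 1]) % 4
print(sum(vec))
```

j=1: vec[1] = (9+4)%4 = 1 → [4, 1, 2, 6, 7]
j=2: vec[2] = (2+1)%4 = 3 → [4, 1, 3, 6, 7]
j=3: vec[3] = (6+3)%4 = 1 → [4, 1, 3, 1, 7]
j=4: vec[4] = (7+1)%4 = 0 → [4, 1, 3, 1, 0]
sum = 9

9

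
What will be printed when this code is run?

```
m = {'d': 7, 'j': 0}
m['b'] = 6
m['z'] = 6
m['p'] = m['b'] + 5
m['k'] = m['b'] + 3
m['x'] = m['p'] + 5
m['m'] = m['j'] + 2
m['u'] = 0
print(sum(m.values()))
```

m['b'] = 6 → {'d': 7, 'j': 0, 'b': 6}
m['z'] = 6 → {'d': 7, 'j': 0, 'b': 6, 'z': 6}
m['p'] = m['b']+5 = 11 → {'d': 7, 'j': 0, 'b': 6, 'z': 6, 'p': 11}
m['k'] = m['b']+3 = 9 → {'d': 7, 'j': 0, 'b': 6, 'z': 6, 'p': 11, 'k': 9}
m['x'] = m['p']+5 = 16 → {'d': 7, 'j': 0, 'b': 6, 'z': 6, 'p': 11, 'k': 9, 'x': 16}
m['m'] = m['j']+2 = 2 → {'d': 7, 'j': 0, 'b': 6, 'z': 6, 'p': 11, 'k': 9, 'x': 16, 'm': 2}
m['u'] = 0 → {'d': 7, 'j': 0, 'b': 6, 'z': 6, 'p': 11, 'k': 9, 'x': 16, 'm': 2, 'u': 0}
sum of values = 57

57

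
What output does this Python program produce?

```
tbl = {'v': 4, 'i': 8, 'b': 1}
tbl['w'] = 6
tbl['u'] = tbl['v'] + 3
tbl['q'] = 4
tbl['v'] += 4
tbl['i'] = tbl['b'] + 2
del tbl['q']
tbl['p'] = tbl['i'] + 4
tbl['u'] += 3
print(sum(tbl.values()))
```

35

tbl['w'] = 6 → {'v': 4, 'i': 8, 'b': 1, 'w': 6}
tbl['u'] = tbl['v']+3 = 7 → {'v': 4, 'i': 8, 'b': 1, 'w': 6, 'u': 7}
tbl['q'] = 4 → {'v': 4, 'i': 8, 'b': 1, 'w': 6, 'u': 7, 'q': 4}
tbl['v'] = 4+4 = 8 → {'v': 8, 'i': 8, 'b': 1, 'w': 6, 'u': 7, 'q': 4}
tbl['i'] = tbl['b']+2 = 3 → {'v': 8, 'i': 3, 'b': 1, 'w': 6, 'u': 7, 'q': 4}
del 'q' → {'v': 8, 'i': 3, 'b': 1, 'w': 6, 'u': 7}
tbl['p'] = tbl['i']+4 = 7 → {'v': 8, 'i': 3, 'b': 1, 'w': 6, 'u': 7, 'p': 7}
tbl['u'] = 7+3 = 10 → {'v': 8, 'i': 3, 'b': 1, 'w': 6, 'u': 10, 'p': 7}
sum of values = 35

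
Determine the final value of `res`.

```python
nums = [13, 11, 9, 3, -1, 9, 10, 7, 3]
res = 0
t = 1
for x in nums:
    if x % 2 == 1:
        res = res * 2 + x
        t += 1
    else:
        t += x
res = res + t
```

x=13: odd, res = 0*2+13 = 13; t=2
x=11: odd, res = 13*2+11 = 37; t=3
x=9: odd, res = 37*2+9 = 83; t=4
x=3: odd, res = 83*2+3 = 169; t=5
x=-1: odd, res = 169*2+(-1) = 337; t=6
x=9: odd, res = 337*2+9 = 683; t=7
x=10: not odd; t=17
x=7: odd, res = 683*2+7 = 1373; t=18
x=3: odd, res = 1373*2+3 = 2749; t=19
res+t = 2749+19 = 2768

2768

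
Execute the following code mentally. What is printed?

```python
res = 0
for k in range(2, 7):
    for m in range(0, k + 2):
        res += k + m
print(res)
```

k=2,m=0: res = 0+2 = 2
k=2,m=1: res = 2+3 = 5
k=2,m=2: res = 5+4 = 9
k=2,m=3: res = 9+5 = 14
k=3,m=0: res = 14+3 = 17
k=3,m=1: res = 17+4 = 21
k=3,m=2: res = 21+5 = 26
k=3,m=3: res = 26+6 = 32
k=3,m=4: res = 32+7 = 39
k=4,m=0: res = 39+4 = 43
k=4,m=1: res = 43+5 = 48
k=4,m=2: res = 48+6 = 54
k=4,m=3: res = 54+7 = 61
k=4,m=4: res = 61+8 = 69
k=4,m=5: res = 69+9 = 78
k=5,m=0: res = 78+5 = 83
k=5,m=1: res = 83+6 = 89
k=5,m=2: res = 89+7 = 96
k=5,m=3: res = 96+8 = 104
k=5,m=4: res = 104+9 = 113
k=5,m=5: res = 113+10 = 123
k=5,m=6: res = 123+11 = 134
k=6,m=0: res = 134+6 = 140
k=6,m=1: res = 140+7 = 147
k=6,m=2: res = 147+8 = 155
k=6,m=3: res = 155+9 = 164
k=6,m=4: res = 164+10 = 174
k=6,m=5: res = 174+11 = 185
k=6,m=6: res = 185+12 = 197
k=6,m=7: res = 197+13 = 210

210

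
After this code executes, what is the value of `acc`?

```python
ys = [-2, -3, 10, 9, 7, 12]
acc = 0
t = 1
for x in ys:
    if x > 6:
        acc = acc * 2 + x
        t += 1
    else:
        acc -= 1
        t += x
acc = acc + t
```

110

x=-2: not >6, acc = 0-1 = -1; t=-1
x=-3: not >6, acc = (-1)-1 = -2; t=-4
x=10: >6, acc = (-2)*2+10 = 6; t=-3
x=9: >6, acc = 6*2+9 = 21; t=-2
x=7: >6, acc = 21*2+7 = 49; t=-1
x=12: >6, acc = 49*2+12 = 110; t=0
acc+t = 110+0 = 110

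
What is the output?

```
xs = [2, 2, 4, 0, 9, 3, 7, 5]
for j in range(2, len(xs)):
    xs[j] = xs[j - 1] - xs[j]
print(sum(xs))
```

-72

j=2: xs[2] = 2-4 = -2 → [2, 2, -2, 0, 9, 3, 7, 5]
j=3: xs[3] = (-2)-0 = -2 → [2, 2, -2, -2, 9, 3, 7, 5]
j=4: xs[4] = (-2)-9 = -11 → [2, 2, -2, -2, -11, 3, 7, 5]
j=5: xs[5] = (-11)-3 = -14 → [2, 2, -2, -2, -11, -14, 7, 5]
j=6: xs[6] = (-14)-7 = -21 → [2, 2, -2, -2, -11, -14, -21, 5]
j=7: xs[7] = (-21)-5 = -26 → [2, 2, -2, -2, -11, -14, -21, -26]
sum = -72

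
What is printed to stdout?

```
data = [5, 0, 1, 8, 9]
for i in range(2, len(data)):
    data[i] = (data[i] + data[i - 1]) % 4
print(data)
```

[5, 0, 1, 1, 2]

i=2: data[2] = (1+0)%4 = 1 → [5, 0, 1, 8, 9]
i=3: data[3] = (8+1)%4 = 1 → [5, 0, 1, 1, 9]
i=4: data[4] = (9+1)%4 = 2 → [5, 0, 1, 1, 2]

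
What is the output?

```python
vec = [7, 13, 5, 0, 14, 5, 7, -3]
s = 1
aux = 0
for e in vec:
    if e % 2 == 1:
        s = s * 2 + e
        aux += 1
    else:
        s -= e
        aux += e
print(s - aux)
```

e=7: odd, s = 1*2+7 = 9; aux=1
e=13: odd, s = 9*2+13 = 31; aux=2
e=5: odd, s = 31*2+5 = 67; aux=3
e=0: not odd, s = 67-0 = 67; aux=3
e=14: not odd, s = 67-14 = 53; aux=17
e=5: odd, s = 53*2+5 = 111; aux=18
e=7: odd, s = 111*2+7 = 229; aux=19
e=-3: odd, s = 229*2+(-3) = 455; aux=20
s-aux = 455-20 = 435

435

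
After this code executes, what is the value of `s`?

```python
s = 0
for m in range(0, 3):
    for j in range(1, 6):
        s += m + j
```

60

m=0,j=1: s = 0+1 = 1
m=0,j=2: s = 1+2 = 3
m=0,j=3: s = 3+3 = 6
m=0,j=4: s = 6+4 = 10
m=0,j=5: s = 10+5 = 15
m=1,j=1: s = 15+2 = 17
m=1,j=2: s = 17+3 = 20
m=1,j=3: s = 20+4 = 24
m=1,j=4: s = 24+5 = 29
m=1,j=5: s = 29+6 = 35
m=2,j=1: s = 35+3 = 38
m=2,j=2: s = 38+4 = 42
m=2,j=3: s = 42+5 = 47
m=2,j=4: s = 47+6 = 53
m=2,j=5: s = 53+7 = 60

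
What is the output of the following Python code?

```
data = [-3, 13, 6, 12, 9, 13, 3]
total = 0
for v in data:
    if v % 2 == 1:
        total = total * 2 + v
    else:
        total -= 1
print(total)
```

v=-3: odd, total = 0*2+(-3) = -3
v=13: odd, total = (-3)*2+13 = 7
v=6: not odd, total = 7-1 = 6
v=12: not odd, total = 6-1 = 5
v=9: odd, total = 5*2+9 = 19
v=13: odd, total = 19*2+13 = 51
v=3: odd, total = 51*2+3 = 105

105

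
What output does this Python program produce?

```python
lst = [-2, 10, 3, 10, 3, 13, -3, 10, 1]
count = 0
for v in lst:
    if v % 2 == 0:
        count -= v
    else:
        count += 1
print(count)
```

v=-2: even, count = 0-(-2) = 2
v=10: even, count = 2-10 = -8
v=3: not even, count = (-8)+1 = -7
v=10: even, count = (-7)-10 = -17
v=3: not even, count = (-17)+1 = -16
v=13: not even, count = (-16)+1 = -15
v=-3: not even, count = (-15)+1 = -14
v=10: even, count = (-14)-10 = -24
v=1: not even, count = (-24)+1 = -23

-23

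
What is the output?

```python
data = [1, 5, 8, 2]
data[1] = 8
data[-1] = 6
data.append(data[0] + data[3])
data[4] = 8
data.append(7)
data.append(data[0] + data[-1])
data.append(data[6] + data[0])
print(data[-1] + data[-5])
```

15

data[1] = 8 → [1, 8, 8, 2]
data[-1] = 6 → [1, 8, 8, 6]
append data[0]+data[3] = 1+6 = 7 → [1, 8, 8, 6, 7]
data[4] = 8 → [1, 8, 8, 6, 8]
append 7 → [1, 8, 8, 6, 8, 7]
append data[0]+data[-1] = 1+7 = 8 → [1, 8, 8, 6, 8, 7, 8]
append data[6]+data[0] = 8+1 = 9 → [1, 8, 8, 6, 8, 7, 8, 9]
data[-1]+data[-5] = 9+6 = 15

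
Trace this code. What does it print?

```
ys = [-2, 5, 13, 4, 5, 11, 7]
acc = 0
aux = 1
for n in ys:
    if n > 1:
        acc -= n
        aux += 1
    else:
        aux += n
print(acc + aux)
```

-40

n=-2: not >1; aux=-1
n=5: >1, acc = 0-5 = -5; aux=0
n=13: >1, acc = (-5)-13 = -18; aux=1
n=4: >1, acc = (-18)-4 = -22; aux=2
n=5: >1, acc = (-22)-5 = -27; aux=3
n=11: >1, acc = (-27)-11 = -38; aux=4
n=7: >1, acc = (-38)-7 = -45; aux=5
acc+aux = (-45)+5 = -40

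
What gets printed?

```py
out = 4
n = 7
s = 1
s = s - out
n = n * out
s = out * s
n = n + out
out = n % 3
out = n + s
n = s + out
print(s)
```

s = 1-4 = -3
n = 7*4 = 28
s = 4*(-3) = -12
n = 28+4 = 32
out = 32%3 = 2
out = 32+(-12) = 20
n = (-12)+20 = 8

-12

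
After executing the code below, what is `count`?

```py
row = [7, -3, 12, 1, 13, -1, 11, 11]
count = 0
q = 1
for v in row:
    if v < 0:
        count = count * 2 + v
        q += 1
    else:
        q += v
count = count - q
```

-65

v=7: not <0; q=8
v=-3: <0, count = 0*2+(-3) = -3; q=9
v=12: not <0; q=21
v=1: not <0; q=22
v=13: not <0; q=35
v=-1: <0, count = (-3)*2+(-1) = -7; q=36
v=11: not <0; q=47
v=11: not <0; q=58
count-q = (-7)-58 = -65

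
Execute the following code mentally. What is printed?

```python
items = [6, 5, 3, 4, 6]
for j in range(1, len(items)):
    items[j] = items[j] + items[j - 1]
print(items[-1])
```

j=1: items[1] = 5+6 = 11 → [6, 11, 3, 4, 6]
j=2: items[2] = 3+11 = 14 → [6, 11, 14, 4, 6]
j=3: items[3] = 4+14 = 18 → [6, 11, 14, 18, 6]
j=4: items[4] = 6+18 = 24 → [6, 11, 14, 18, 24]

24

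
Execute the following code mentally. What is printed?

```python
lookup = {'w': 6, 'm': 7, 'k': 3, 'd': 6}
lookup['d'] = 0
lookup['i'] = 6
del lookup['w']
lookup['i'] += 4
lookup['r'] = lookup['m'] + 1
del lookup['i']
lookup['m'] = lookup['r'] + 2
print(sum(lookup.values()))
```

lookup['d'] = 0 → {'w': 6, 'm': 7, 'k': 3, 'd': 0}
lookup['i'] = 6 → {'w': 6, 'm': 7, 'k': 3, 'd': 0, 'i': 6}
del 'w' → {'m': 7, 'k': 3, 'd': 0, 'i': 6}
lookup['i'] = 6+4 = 10 → {'m': 7, 'k': 3, 'd': 0, 'i': 10}
lookup['r'] = lookup['m']+1 = 8 → {'m': 7, 'k': 3, 'd': 0, 'i': 10, 'r': 8}
del 'i' → {'m': 7, 'k': 3, 'd': 0, 'r': 8}
lookup['m'] = lookup['r']+2 = 10 → {'m': 10, 'k': 3, 'd': 0, 'r': 8}
sum of values = 21

21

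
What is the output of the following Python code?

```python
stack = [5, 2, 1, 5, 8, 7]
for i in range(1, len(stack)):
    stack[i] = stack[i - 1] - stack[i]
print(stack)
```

i=1: stack[1] = 5-2 = 3 → [5, 3, 1, 5, 8, 7]
i=2: stack[2] = 3-1 = 2 → [5, 3, 2, 5, 8, 7]
i=3: stack[3] = 2-5 = -3 → [5, 3, 2, -3, 8, 7]
i=4: stack[4] = (-3)-8 = -11 → [5, 3, 2, -3, -11, 7]
i=5: stack[5] = (-11)-7 = -18 → [5, 3, 2, -3, -11, -18]

[5, 3, 2, -3, -11, -18]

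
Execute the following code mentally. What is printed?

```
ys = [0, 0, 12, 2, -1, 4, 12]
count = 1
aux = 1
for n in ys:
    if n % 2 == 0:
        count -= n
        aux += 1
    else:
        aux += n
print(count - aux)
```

n=0: even, count = 1-0 = 1; aux=2
n=0: even, count = 1-0 = 1; aux=3
n=12: even, count = 1-12 = -11; aux=4
n=2: even, count = (-11)-2 = -13; aux=5
n=-1: not even; aux=4
n=4: even, count = (-13)-4 = -17; aux=5
n=12: even, count = (-17)-12 = -29; aux=6
count-aux = (-29)-6 = -35

-35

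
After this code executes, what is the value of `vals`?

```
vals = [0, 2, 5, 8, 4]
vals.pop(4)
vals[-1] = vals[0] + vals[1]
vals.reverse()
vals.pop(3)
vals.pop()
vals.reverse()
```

pop(4) removes 4 → [0, 2, 5, 8]
vals[-1] = vals[0]+vals[1] = 0+2 = 2 → [0, 2, 5, 2]
reverse → [2, 5, 2, 0]
pop(3) removes 0 → [2, 5, 2]
pop() removes 2 → [2, 5]
reverse → [5, 2]

[5, 2]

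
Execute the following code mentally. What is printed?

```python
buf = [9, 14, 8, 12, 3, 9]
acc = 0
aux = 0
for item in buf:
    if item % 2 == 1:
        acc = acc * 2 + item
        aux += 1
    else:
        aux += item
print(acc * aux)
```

item=9: odd, acc = 0*2+9 = 9; aux=1
item=14: not odd; aux=15
item=8: not odd; aux=23
item=12: not odd; aux=35
item=3: odd, acc = 9*2+3 = 21; aux=36
item=9: odd, acc = 21*2+9 = 51; aux=37
acc*aux = 51*37 = 1887

1887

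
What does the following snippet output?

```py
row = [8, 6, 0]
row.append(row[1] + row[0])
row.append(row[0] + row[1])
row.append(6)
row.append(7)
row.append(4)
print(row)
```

append row[1]+row[0] = 6+8 = 14 → [8, 6, 0, 14]
append row[0]+row[1] = 8+6 = 14 → [8, 6, 0, 14, 14]
append 6 → [8, 6, 0, 14, 14, 6]
append 7 → [8, 6, 0, 14, 14, 6, 7]
append 4 → [8, 6, 0, 14, 14, 6, 7, 4]

[8, 6, 0, 14, 14, 6, 7, 4]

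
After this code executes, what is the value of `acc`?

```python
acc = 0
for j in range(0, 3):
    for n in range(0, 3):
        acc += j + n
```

j=0,n=0: acc = 0+0 = 0
j=0,n=1: acc = 0+1 = 1
j=0,n=2: acc = 1+2 = 3
j=1,n=0: acc = 3+1 = 4
j=1,n=1: acc = 4+2 = 6
j=1,n=2: acc = 6+3 = 9
j=2,n=0: acc = 9+2 = 11
j=2,n=1: acc = 11+3 = 14
j=2,n=2: acc = 14+4 = 18

18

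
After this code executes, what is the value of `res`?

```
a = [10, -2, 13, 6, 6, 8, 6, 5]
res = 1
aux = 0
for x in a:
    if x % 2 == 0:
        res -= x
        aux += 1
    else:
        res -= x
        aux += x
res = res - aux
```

x=10: even, res = 1-10 = -9; aux=1
x=-2: even, res = (-9)-(-2) = -7; aux=2
x=13: not even, res = (-7)-13 = -20; aux=15
x=6: even, res = (-20)-6 = -26; aux=16
x=6: even, res = (-26)-6 = -32; aux=17
x=8: even, res = (-32)-8 = -40; aux=18
x=6: even, res = (-40)-6 = -46; aux=19
x=5: not even, res = (-46)-5 = -51; aux=24
res-aux = (-51)-24 = -75

-75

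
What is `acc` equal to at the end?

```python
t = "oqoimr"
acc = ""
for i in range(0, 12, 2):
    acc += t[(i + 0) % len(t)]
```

'oomoom'

i=0: add t[0]='o' → 'o'
i=2: add t[2]='o' → 'oo'
i=4: add t[4]='m' → 'oom'
i=6: add t[0]='o' → 'oomo'
i=8: add t[2]='o' → 'oomoo'
i=10: add t[4]='m' → 'oomoom'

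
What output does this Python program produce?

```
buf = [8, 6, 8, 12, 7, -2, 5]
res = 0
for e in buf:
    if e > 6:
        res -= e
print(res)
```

e=8: >6, res = 0-8 = -8
e=6: not >6
e=8: >6, res = (-8)-8 = -16
e=12: >6, res = (-16)-12 = -28
e=7: >6, res = (-28)-7 = -35
e=-2: not >6
e=5: not >6

-35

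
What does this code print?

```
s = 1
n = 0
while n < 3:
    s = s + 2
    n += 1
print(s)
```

n=0: s = 1+2 = 3
n=1: s = 3+2 = 5
n=2: s = 5+2 = 7

7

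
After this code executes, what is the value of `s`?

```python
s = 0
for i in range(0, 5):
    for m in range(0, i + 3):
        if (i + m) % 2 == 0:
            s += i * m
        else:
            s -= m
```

i=0,m=0: even sum, s = 0+0 = 0
i=0,m=1: odd sum, s = 0-1 = -1
i=0,m=2: even sum, s = (-1)+0 = -1
i=1,m=0: odd sum, s = (-1)-0 = -1
i=1,m=1: even sum, s = (-1)+1 = 0
i=1,m=2: odd sum, s = 0-2 = -2
i=1,m=3: even sum, s = (-2)+3 = 1
i=2,m=0: even sum, s = 1+0 = 1
i=2,m=1: odd sum, s = 1-1 = 0
i=2,m=2: even sum, s = 0+4 = 4
i=2,m=3: odd sum, s = 4-3 = 1
i=2,m=4: even sum, s = 1+8 = 9
i=3,m=0: odd sum, s = 9-0 = 9
i=3,m=1: even sum, s = 9+3 = 12
i=3,m=2: odd sum, s = 12-2 = 10
i=3,m=3: even sum, s = 10+9 = 19
i=3,m=4: odd sum, s = 19-4 = 15
i=3,m=5: even sum, s = 15+15 = 30
i=4,m=0: even sum, s = 30+0 = 30
i=4,m=1: odd sum, s = 30-1 = 29
i=4,m=2: even sum, s = 29+8 = 37
i=4,m=3: odd sum, s = 37-3 = 34
i=4,m=4: even sum, s = 34+16 = 50
i=4,m=5: odd sum, s = 50-5 = 45
i=4,m=6: even sum, s = 45+24 = 69

69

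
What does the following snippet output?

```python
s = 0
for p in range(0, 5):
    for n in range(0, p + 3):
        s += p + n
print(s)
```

115

p=0,n=0: s = 0+0 = 0
p=0,n=1: s = 0+1 = 1
p=0,n=2: s = 1+2 = 3
p=1,n=0: s = 3+1 = 4
p=1,n=1: s = 4+2 = 6
p=1,n=2: s = 6+3 = 9
p=1,n=3: s = 9+4 = 13
p=2,n=0: s = 13+2 = 15
p=2,n=1: s = 15+3 = 18
p=2,n=2: s = 18+4 = 22
p=2,n=3: s = 22+5 = 27
p=2,n=4: s = 27+6 = 33
p=3,n=0: s = 33+3 = 36
p=3,n=1: s = 36+4 = 40
p=3,n=2: s = 40+5 = 45
p=3,n=3: s = 45+6 = 51
p=3,n=4: s = 51+7 = 58
p=3,n=5: s = 58+8 = 66
p=4,n=0: s = 66+4 = 70
p=4,n=1: s = 70+5 = 75
p=4,n=2: s = 75+6 = 81
p=4,n=3: s = 81+7 = 88
p=4,n=4: s = 88+8 = 96
p=4,n=5: s = 96+9 = 105
p=4,n=6: s = 105+10 = 115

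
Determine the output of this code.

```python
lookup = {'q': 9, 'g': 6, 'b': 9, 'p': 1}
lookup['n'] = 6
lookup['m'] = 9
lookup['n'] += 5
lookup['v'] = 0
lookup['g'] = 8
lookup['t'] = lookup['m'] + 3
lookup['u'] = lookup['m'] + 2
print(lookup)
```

lookup['n'] = 6 → {'q': 9, 'g': 6, 'b': 9, 'p': 1, 'n': 6}
lookup['m'] = 9 → {'q': 9, 'g': 6, 'b': 9, 'p': 1, 'n': 6, 'm': 9}
lookup['n'] = 6+5 = 11 → {'q': 9, 'g': 6, 'b': 9, 'p': 1, 'n': 11, 'm': 9}
lookup['v'] = 0 → {'q': 9, 'g': 6, 'b': 9, 'p': 1, 'n': 11, 'm': 9, 'v': 0}
lookup['g'] = 8 → {'q': 9, 'g': 8, 'b': 9, 'p': 1, 'n': 11, 'm': 9, 'v': 0}
lookup['t'] = lookup['m']+3 = 12 → {'q': 9, 'g': 8, 'b': 9, 'p': 1, 'n': 11, 'm': 9, 'v': 0, 't': 12}
lookup['u'] = lookup['m']+2 = 11 → {'q': 9, 'g': 8, 'b': 9, 'p': 1, 'n': 11, 'm': 9, 'v': 0, 't': 12, 'u': 11}

{'q': 9, 'g': 8, 'b': 9, 'p': 1, 'n': 11, 'm': 9, 'v': 0, 't': 12, 'u': 11}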